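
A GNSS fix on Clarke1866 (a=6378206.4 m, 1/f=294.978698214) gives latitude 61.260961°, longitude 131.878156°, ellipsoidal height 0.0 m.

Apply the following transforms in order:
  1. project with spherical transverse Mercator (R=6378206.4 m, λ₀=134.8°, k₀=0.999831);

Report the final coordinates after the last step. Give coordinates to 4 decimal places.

start: φ=61.260961°, λ=131.878156°, h=0.000 m
→ tm (R=6378206.4, λ₀=134.8°): E=-156329.7926, N=6821956.8510

E=-156329.7926 m, N=6821956.8510 m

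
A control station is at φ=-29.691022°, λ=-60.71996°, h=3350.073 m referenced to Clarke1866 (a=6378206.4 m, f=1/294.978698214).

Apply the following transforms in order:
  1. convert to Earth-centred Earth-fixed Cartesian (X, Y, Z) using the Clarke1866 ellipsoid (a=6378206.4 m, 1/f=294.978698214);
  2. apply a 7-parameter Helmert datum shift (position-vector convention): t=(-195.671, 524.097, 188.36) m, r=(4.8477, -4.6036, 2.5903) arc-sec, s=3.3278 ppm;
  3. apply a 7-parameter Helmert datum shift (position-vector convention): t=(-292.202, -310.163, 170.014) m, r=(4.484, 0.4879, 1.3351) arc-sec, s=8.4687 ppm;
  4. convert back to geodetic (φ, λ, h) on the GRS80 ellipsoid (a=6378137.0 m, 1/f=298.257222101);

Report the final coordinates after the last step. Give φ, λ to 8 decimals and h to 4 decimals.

φ=-29.68997656°, λ=-60.72090096°, h=2890.1170 m

start: φ=-29.691022°, λ=-60.719960°, h=3350.073 m
→ ECEF (a=6378206.400, f=1/294.978698214): X=2713566.0901, Y=-4839467.4839, Z=-3142153.5389
→ Helmert 7p (PV): X=2713510.3538, Y=-4838851.5661, Z=-3142028.8104
→ Helmert 7p (PV): X=2713265.0204, Y=-4839116.8386, Z=-3141997.0169
→ geod (Bowring, a=6378137.000): φ=-29.68997656°, λ=-60.72090096°, h=2890.1170 m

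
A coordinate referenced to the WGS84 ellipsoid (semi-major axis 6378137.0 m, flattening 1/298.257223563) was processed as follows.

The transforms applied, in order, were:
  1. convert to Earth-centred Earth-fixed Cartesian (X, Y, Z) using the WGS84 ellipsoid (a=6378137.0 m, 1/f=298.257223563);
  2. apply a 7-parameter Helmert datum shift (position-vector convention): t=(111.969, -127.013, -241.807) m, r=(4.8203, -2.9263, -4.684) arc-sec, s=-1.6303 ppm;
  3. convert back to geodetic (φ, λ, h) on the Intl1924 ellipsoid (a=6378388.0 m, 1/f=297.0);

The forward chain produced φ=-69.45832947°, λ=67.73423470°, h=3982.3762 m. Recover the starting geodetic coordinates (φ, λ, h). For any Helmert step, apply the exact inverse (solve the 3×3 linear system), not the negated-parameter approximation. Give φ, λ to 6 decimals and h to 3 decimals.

φ=-69.457939°, λ=67.740056°, h=3963.973 m

start: φ=-69.458329°, λ=67.734235°, h=3982.376 m
→ ECEF (a=6378388.000, f=1/297.0): X=851064.7011, Y=2078647.0096, Z=-5953972.4056
→ Helmert⁻¹: X=850822.4486, Y=2078657.5955, Z=-5953800.9529
→ geod (Bowring, a=6378137.000): φ=-69.45793900°, λ=67.74005600°, h=3963.9730 m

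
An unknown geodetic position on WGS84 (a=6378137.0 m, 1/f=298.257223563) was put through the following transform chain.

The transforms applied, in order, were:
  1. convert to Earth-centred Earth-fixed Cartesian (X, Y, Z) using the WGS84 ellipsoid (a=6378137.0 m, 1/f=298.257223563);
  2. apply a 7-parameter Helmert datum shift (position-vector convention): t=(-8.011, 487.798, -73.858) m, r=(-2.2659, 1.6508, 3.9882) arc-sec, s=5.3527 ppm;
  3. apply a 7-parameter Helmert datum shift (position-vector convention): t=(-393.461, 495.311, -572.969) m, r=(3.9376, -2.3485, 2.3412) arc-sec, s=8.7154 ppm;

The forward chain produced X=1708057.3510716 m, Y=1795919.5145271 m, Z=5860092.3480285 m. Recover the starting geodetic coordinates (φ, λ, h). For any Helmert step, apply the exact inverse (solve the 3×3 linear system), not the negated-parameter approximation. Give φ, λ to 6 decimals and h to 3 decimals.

start: X=1708057.3511, Y=1795919.5145, Z=5860092.3480 m
→ Helmert⁻¹: X=1708523.0296, Y=1795501.0415, Z=5860560.5103
→ Helmert⁻¹: X=1708509.6960, Y=1794906.2194, Z=5860636.3897
→ geod (Bowring, a=6378137.000): φ=67.21764500°, λ=46.41266500°, h=3016.8520 m

φ=67.217645°, λ=46.412665°, h=3016.852 m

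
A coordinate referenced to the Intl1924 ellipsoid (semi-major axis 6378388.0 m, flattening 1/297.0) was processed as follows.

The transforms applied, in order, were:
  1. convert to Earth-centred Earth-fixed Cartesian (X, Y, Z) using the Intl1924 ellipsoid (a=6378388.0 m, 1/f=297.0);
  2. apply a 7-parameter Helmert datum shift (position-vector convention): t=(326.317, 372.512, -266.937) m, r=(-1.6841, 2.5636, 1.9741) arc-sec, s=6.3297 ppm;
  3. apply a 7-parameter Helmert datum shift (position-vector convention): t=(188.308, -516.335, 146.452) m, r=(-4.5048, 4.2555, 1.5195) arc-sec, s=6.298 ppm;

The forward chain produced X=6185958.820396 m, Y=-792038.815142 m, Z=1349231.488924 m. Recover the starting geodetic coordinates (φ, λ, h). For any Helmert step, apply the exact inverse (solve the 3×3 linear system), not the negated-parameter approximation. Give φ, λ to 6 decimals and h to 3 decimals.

φ=12.291392°, λ=-7.297029°, h=2745.218 m

start: X=6185958.8204, Y=-792038.8151, Z=1349231.4889 m
→ Helmert⁻¹: X=6185697.8878, Y=-791592.5297, Z=1349186.8708
→ Helmert⁻¹: X=6185308.0665, Y=-792030.2451, Z=1349515.6747
→ geod (Bowring, a=6378388.000): φ=12.29139200°, λ=-7.29702900°, h=2745.2180 m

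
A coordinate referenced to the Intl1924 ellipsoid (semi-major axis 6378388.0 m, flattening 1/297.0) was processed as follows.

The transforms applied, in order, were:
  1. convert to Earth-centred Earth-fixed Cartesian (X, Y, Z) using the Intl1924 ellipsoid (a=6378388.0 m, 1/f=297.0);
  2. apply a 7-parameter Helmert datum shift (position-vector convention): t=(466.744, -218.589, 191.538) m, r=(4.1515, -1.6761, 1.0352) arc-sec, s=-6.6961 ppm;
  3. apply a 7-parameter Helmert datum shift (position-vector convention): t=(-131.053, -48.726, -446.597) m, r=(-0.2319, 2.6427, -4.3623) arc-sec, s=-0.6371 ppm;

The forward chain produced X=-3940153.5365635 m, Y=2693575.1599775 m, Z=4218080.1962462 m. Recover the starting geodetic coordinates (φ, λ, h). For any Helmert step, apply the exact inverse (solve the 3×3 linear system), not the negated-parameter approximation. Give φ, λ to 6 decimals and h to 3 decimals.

φ=41.659250°, λ=145.642523°, h=1235.788 m

start: X=-3940153.5366, Y=2693575.1600, Z=4218080.1962 m
→ Helmert⁻¹: X=-3940136.0074, Y=2693537.5293, Z=4218482.0275
→ Helmert⁻¹: X=-3940581.3405, Y=2693878.8348, Z=4218296.5370
→ geod (Bowring, a=6378388.000): φ=41.65925000°, λ=145.64252300°, h=1235.7880 m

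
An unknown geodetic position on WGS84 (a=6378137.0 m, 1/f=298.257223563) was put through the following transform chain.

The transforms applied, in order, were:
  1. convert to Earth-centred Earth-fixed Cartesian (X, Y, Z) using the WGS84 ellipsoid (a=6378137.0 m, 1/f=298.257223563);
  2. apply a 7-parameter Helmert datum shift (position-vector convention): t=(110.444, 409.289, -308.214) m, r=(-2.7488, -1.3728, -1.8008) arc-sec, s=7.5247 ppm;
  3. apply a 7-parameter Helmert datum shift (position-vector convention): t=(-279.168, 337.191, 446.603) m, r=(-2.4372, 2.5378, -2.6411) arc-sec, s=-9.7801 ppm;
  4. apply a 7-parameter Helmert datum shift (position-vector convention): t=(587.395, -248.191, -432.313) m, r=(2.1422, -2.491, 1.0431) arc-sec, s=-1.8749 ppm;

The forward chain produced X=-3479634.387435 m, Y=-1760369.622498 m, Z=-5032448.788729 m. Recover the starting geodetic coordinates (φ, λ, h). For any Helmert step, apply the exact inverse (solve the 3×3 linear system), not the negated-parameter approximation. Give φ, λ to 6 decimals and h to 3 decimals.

φ=-52.408629°, λ=-153.161344°, h=1906.438 m

start: X=-3479634.3874, Y=-1760369.6225, Z=-5032448.7887 m
→ Helmert⁻¹: X=-3480297.9784, Y=-1760159.3917, Z=-5031965.5993
→ Helmert⁻¹: X=-3479968.3853, Y=-1760498.8960, Z=-5032525.0382
→ Helmert⁻¹: X=-3480070.7615, Y=-1760858.2560, Z=-5032179.2631
→ geod (Bowring, a=6378137.000): φ=-52.40862900°, λ=-153.16134400°, h=1906.4380 m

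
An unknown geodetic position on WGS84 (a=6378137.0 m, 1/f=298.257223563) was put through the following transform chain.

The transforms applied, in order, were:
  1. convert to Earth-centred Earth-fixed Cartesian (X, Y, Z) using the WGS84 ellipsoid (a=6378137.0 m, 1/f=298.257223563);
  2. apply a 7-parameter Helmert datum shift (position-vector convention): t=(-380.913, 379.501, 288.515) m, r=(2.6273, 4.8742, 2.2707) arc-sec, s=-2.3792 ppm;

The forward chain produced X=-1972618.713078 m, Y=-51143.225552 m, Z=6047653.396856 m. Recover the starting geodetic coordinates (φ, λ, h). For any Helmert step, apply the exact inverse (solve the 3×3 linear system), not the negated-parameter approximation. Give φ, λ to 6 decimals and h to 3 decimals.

φ=72.043247°, λ=-178.506521°, h=2268.003 m

start: X=-1972618.7131, Y=-51143.2256, Z=6047653.3969 m
→ Helmert⁻¹: X=-1972385.9618, Y=-51424.1078, Z=6047333.3158
→ geod (Bowring, a=6378137.000): φ=72.04324700°, λ=-178.50652100°, h=2268.0030 m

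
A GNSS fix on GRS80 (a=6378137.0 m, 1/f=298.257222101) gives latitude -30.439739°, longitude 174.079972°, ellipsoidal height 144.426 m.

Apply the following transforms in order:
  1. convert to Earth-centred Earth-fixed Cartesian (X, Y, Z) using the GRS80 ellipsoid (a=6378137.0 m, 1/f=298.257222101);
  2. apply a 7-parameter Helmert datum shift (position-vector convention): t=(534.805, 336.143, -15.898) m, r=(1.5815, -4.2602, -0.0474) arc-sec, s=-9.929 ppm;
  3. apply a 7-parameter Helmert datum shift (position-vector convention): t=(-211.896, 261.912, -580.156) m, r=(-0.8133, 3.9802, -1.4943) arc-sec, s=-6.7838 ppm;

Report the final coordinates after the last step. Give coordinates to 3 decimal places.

X=-5474069.527 m, Y=568309.353 m, Z=-3213117.464 m

start: φ=-30.439739°, λ=174.079972°, h=144.426 m
→ ECEF (a=6378137.000, f=1/298.257222101): X=-5474492.5306, Y=567667.9097, Z=-3212569.7704
→ Helmert 7p (PV): X=-5473836.8871, Y=568024.3060, Z=-3212662.4876
→ Helmert 7p (PV): X=-5474069.5275, Y=568309.3525, Z=-3213117.4637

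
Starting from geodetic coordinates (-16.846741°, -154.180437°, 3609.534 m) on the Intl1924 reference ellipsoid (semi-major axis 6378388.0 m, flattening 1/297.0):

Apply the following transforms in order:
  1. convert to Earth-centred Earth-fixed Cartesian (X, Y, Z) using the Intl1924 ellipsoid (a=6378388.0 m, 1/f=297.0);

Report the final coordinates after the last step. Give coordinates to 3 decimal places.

start: φ=-16.846741°, λ=-154.180437°, h=3609.534 m
→ ECEF (a=6378388.000, f=1/297.0): X=-5499884.6203, Y=-2661065.2115, Z=-1837675.2134

X=-5499884.620 m, Y=-2661065.211 m, Z=-1837675.213 m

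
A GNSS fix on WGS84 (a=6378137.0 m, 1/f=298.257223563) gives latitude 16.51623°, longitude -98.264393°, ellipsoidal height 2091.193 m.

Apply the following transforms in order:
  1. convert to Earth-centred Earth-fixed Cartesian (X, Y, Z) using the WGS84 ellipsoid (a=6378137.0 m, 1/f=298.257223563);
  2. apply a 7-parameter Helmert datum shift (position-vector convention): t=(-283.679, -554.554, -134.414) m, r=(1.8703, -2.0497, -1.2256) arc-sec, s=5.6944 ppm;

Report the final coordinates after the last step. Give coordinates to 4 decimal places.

start: φ=16.516230°, λ=-98.264393°, h=2091.193 m
→ ECEF (a=6378137.000, f=1/298.257223563): X=-879499.3640, Y=-6055089.9501, Z=1802164.5494
→ Helmert 7p (PV): X=-879841.9386, Y=-6055690.0995, Z=1801976.7531

X=-879841.9386 m, Y=-6055690.0995 m, Z=1801976.7531 m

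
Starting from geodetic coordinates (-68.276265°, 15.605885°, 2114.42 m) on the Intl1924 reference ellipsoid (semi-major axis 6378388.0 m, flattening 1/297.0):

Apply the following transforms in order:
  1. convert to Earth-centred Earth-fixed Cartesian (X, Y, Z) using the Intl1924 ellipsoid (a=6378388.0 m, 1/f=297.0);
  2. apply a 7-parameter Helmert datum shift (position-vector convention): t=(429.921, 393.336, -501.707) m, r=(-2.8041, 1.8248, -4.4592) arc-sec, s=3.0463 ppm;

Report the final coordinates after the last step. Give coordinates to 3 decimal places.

X=2281587.449 m, Y=637437.692 m, Z=-5905216.621 m

start: φ=-68.276265°, λ=15.605885°, h=2114.420 m
→ ECEF (a=6378388.000, f=1/297.0): X=2281189.0414, Y=637172.0042, Z=-5904668.0832
→ Helmert 7p (PV): X=2281587.4485, Y=637437.6923, Z=-5905216.6213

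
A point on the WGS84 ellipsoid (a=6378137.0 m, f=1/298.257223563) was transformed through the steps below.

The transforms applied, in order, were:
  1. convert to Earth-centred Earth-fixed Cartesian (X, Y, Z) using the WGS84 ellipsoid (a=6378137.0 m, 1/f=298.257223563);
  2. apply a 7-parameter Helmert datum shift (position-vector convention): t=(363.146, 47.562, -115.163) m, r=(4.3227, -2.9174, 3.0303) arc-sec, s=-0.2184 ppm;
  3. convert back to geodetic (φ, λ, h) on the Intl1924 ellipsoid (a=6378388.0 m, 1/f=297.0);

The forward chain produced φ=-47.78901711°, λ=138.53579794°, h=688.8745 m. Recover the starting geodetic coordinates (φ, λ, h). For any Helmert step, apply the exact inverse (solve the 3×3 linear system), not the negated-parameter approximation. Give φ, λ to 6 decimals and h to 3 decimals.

start: φ=-47.789017°, λ=138.535798°, h=688.874 m
→ ECEF (a=6378388.000, f=1/297.0): X=-3217633.6228, Y=2843139.8059, Z=-4701745.2083
→ Helmert⁻¹: X=-3218022.2035, Y=2843041.6092, Z=-4701645.1383
→ geod (Bowring, a=6378137.000): φ=-47.78608800°, λ=138.54021300°, h=967.6780 m

φ=-47.786088°, λ=138.540213°, h=967.678 m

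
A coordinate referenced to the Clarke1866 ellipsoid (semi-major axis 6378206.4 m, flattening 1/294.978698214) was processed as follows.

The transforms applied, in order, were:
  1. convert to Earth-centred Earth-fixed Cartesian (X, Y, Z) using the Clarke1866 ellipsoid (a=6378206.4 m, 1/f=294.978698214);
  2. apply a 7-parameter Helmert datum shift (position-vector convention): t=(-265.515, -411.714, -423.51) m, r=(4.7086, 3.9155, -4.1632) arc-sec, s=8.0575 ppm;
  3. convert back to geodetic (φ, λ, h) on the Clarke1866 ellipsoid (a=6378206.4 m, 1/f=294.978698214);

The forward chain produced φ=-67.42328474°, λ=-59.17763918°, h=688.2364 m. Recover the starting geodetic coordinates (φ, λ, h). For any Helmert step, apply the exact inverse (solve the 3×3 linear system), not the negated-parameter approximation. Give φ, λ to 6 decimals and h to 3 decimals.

φ=-67.421956°, λ=-59.165612°, h=161.988 m

start: φ=-67.423285°, λ=-59.177639°, h=688.236 m
→ ECEF (a=6378206.400, f=1/294.978698214): X=1258442.7123, Y=-2109185.3070, Z=-5867145.2585
→ Helmert⁻¹: X=1258852.0152, Y=-2108865.1158, Z=-5866602.4401
→ geod (Bowring, a=6378206.400): φ=-67.42195600°, λ=-59.16561200°, h=161.9880 m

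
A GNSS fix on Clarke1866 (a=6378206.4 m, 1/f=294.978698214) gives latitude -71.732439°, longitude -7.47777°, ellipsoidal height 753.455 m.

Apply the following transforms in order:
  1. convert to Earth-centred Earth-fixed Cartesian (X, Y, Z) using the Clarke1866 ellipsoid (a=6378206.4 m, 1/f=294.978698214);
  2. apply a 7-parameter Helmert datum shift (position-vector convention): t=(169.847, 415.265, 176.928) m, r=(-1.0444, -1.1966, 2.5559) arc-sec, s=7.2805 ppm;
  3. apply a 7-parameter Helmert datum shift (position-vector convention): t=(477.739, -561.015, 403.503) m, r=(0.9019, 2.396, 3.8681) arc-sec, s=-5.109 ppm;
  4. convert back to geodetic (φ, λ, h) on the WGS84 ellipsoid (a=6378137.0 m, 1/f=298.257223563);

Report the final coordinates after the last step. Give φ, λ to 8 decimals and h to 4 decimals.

φ=-71.72423365°, λ=-7.47795473°, h=278.3649 m

start: φ=-71.732439°, λ=-7.477770°, h=753.455 m
→ ECEF (a=6378206.400, f=1/294.978698214): X=1988588.3763, Y=-261017.7479, Z=-6034927.2963
→ Helmert 7p (PV): X=1988810.9462, Y=-260610.2992, Z=-6034781.4475
→ Helmert 7p (PV): X=1989213.3111, Y=-261106.2995, Z=-6034371.3545
→ geod (Bowring, a=6378137.000): φ=-71.72423365°, λ=-7.47795473°, h=278.3649 m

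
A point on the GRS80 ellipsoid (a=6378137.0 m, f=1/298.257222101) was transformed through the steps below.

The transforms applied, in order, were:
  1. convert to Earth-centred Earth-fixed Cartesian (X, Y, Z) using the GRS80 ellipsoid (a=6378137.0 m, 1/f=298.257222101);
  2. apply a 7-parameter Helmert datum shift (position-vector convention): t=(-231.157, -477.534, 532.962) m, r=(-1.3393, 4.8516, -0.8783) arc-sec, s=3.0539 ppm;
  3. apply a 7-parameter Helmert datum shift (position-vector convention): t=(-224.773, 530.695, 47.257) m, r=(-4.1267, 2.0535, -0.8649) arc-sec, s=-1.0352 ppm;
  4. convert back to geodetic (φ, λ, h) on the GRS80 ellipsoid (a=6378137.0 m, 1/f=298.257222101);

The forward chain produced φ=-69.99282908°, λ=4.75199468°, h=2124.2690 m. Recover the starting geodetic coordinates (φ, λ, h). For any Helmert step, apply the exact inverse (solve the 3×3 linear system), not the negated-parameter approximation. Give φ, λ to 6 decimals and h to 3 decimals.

start: φ=-69.992829°, λ=4.751995°, h=2124.269 m
→ ECEF (a=6378137.000, f=1/298.257222101): X=2181880.3580, Y=181376.7611, Z=-5972762.4120
→ Helmert⁻¹: X=2182166.0941, Y=180974.8999, Z=-5972790.5065
→ Helmert⁻¹: X=2182530.3117, Y=181499.9582, Z=-5973252.7123
→ geod (Bowring, a=6378137.000): φ=-69.98879300°, λ=4.75379800°, h=2810.0970 m

φ=-69.988793°, λ=4.753798°, h=2810.097 m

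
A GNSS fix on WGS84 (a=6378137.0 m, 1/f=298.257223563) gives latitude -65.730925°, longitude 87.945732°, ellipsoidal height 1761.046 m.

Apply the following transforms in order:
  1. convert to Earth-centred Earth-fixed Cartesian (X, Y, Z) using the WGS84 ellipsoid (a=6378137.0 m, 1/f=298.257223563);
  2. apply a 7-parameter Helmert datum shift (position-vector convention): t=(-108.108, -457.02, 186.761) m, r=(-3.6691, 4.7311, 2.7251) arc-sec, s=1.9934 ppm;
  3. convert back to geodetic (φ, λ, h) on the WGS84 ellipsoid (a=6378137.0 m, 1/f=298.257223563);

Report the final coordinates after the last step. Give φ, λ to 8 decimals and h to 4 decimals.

start: φ=-65.730925°, λ=87.945732°, h=1761.046 m
→ ECEF (a=6378137.000, f=1/298.257223563): X=94260.9353, Y=2627913.8647, Z=-5793285.2008
→ Helmert 7p (PV): X=93985.4150, Y=2627360.2757, Z=-5793158.8964
→ geod (Bowring, a=6378137.000): φ=-65.73506225°, λ=87.95130020°, h=1414.4748 m

φ=-65.73506225°, λ=87.95130020°, h=1414.4748 m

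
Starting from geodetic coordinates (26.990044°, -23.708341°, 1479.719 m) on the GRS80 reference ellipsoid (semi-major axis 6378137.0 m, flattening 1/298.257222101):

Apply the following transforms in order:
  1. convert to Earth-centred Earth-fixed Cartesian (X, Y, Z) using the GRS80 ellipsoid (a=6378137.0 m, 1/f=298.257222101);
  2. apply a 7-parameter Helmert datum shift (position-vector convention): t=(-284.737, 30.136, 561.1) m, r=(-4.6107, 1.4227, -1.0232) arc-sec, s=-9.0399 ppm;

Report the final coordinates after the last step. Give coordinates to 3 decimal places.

start: φ=26.990044°, λ=-23.708341°, h=1479.719 m
→ ECEF (a=6378137.000, f=1/298.257222101): X=5208601.9942, Y=-2287320.8496, Z=2877904.1603
→ Helmert 7p (PV): X=5208278.6755, Y=-2287231.5440, Z=2878454.4474

X=5208278.676 m, Y=-2287231.544 m, Z=2878454.447 m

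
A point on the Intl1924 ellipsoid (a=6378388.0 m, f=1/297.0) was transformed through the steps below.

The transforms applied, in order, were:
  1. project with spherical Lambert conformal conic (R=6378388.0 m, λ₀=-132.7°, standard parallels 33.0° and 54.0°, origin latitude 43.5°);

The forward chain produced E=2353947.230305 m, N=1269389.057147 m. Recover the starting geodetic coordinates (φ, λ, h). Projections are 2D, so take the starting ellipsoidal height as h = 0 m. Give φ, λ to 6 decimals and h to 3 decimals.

φ=50.521828°, λ=-98.116978°, h=0.000 m

start: E=2353947.2303, N=1269389.0571 m
→ lcc⁻¹: φ=50.52182800°, λ=-98.11697800°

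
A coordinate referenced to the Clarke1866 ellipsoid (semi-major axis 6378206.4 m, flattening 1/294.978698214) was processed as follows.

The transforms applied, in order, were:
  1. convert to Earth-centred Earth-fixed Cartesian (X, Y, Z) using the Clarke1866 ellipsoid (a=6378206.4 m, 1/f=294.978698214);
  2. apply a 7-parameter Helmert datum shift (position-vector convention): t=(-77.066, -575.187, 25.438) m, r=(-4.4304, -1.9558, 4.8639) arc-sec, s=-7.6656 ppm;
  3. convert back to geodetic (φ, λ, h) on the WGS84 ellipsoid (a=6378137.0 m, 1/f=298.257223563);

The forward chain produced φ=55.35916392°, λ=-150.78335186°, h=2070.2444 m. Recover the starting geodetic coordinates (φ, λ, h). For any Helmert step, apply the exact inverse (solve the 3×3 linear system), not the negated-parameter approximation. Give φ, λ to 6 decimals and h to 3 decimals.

start: φ=55.359164°, λ=-150.783352°, h=2070.244 m
→ ECEF (a=6378137.000, f=1/298.257223563): X=-3172508.5020, Y=-1774265.0166, Z=5225918.1824
→ Helmert⁻¹: X=-3172448.0289, Y=-1773740.8657, Z=5225924.7869
→ geod (Bowring, a=6378206.400): φ=55.36347800°, λ=-150.79009800°, h=1991.7440 m

φ=55.363478°, λ=-150.790098°, h=1991.744 m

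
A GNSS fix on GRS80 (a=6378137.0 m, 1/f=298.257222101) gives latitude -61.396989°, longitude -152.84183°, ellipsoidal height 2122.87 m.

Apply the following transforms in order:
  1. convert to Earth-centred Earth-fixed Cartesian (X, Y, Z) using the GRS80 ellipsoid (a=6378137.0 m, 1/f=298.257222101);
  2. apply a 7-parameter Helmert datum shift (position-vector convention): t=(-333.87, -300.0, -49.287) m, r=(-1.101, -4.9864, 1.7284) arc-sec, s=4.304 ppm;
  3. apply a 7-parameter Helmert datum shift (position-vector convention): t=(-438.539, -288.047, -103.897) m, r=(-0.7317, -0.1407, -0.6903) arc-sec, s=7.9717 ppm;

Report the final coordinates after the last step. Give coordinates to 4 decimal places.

X=-2725413.6521 m, Y=-1398487.8385 m, Z=-5578795.8947 m

start: φ=-61.396989°, λ=-152.841830°, h=2122.870 m
→ ECEF (a=6378137.000, f=1/298.257222101): X=-2724753.4924, Y=-1397819.3499, Z=-5578518.9214
→ Helmert 7p (PV): X=-2724952.5167, Y=-1398177.9754, Z=-5578650.6275
→ Helmert 7p (PV): X=-2725413.6521, Y=-1398487.8385, Z=-5578795.8947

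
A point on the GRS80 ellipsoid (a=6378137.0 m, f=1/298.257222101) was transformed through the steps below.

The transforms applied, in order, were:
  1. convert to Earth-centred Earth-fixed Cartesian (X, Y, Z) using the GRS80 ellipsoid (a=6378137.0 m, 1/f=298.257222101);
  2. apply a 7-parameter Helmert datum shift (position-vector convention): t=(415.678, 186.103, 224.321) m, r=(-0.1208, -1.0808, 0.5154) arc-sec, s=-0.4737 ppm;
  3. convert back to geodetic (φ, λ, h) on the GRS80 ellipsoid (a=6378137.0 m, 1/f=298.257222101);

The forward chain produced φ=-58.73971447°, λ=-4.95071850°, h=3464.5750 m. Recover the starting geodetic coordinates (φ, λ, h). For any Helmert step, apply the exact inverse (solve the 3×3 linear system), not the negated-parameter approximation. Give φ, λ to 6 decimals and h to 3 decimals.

φ=-58.744113°, λ=-4.954669°, h=3452.897 m

start: φ=-58.739714°, λ=-4.950718°, h=3464.575 m
→ ECEF (a=6378137.000, f=1/298.257222101): X=3307323.7555, Y=-286487.0659, Z=-5431908.3995
→ Helmert⁻¹: X=3306880.4639, Y=-286678.3863, Z=-5432152.7892
→ geod (Bowring, a=6378137.000): φ=-58.74411300°, λ=-4.95466900°, h=3452.8970 m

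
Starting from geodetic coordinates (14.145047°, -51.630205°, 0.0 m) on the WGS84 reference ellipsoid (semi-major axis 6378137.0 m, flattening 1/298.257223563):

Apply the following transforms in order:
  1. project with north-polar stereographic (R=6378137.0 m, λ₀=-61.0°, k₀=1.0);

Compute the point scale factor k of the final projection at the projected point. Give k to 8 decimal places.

start: φ=14.145047°, λ=-51.630205°, h=0.000 m
→ into stereo (λ₀=-61.0°): φ=14.14504700°, λ−λ₀=9.36979500°
scale k = 1.60722936

1.60722936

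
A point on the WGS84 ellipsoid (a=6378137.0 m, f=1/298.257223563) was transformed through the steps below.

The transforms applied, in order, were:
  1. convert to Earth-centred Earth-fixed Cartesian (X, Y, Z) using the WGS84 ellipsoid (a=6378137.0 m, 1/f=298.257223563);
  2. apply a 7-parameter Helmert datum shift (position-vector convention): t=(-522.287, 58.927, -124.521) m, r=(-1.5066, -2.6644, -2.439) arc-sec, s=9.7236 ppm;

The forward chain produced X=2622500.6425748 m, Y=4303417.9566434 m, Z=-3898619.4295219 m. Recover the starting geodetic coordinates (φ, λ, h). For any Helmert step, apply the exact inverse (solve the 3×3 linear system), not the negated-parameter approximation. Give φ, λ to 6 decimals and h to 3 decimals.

φ=-37.910073°, λ=58.637808°, h=1441.729 m

start: X=2622500.6426, Y=4303417.9566, Z=-3898619.4295 m
→ Helmert⁻¹: X=2622896.1810, Y=4303376.6758, Z=-3898459.4497
→ geod (Bowring, a=6378137.000): φ=-37.91007300°, λ=58.63780800°, h=1441.7290 m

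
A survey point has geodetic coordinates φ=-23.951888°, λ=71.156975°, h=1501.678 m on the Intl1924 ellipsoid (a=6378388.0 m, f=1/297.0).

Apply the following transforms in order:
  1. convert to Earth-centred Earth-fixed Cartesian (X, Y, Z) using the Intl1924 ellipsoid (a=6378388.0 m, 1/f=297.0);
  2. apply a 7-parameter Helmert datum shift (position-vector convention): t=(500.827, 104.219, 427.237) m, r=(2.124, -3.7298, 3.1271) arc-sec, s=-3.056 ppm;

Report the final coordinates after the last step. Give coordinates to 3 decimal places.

start: φ=-23.951888°, λ=71.156975°, h=1501.678 m
→ ECEF (a=6378388.000, f=1/297.0): X=1884156.9119, Y=5521081.0958, Z=-2574058.0452
→ Helmert 7p (PV): X=1884614.8237, Y=5521223.5134, Z=-2573532.0187

X=1884614.824 m, Y=5521223.513 m, Z=-2573532.019 m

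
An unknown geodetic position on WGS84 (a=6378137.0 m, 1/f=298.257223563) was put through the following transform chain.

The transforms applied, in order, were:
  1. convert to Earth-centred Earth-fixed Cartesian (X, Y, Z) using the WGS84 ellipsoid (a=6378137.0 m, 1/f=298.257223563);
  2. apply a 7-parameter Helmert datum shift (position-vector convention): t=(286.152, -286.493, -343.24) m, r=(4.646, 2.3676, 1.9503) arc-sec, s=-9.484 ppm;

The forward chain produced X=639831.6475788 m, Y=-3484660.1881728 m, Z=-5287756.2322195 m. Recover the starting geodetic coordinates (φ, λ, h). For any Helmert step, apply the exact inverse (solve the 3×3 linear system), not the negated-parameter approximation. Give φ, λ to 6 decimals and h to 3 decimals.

φ=-56.354126°, λ=-79.599236°, h=1185.811 m

start: X=639831.6476, Y=-3484660.1882, Z=-5287756.2322 m
→ Helmert⁻¹: X=639579.3046, Y=-3484531.8839, Z=-5287377.3100
→ geod (Bowring, a=6378137.000): φ=-56.35412600°, λ=-79.59923600°, h=1185.8110 m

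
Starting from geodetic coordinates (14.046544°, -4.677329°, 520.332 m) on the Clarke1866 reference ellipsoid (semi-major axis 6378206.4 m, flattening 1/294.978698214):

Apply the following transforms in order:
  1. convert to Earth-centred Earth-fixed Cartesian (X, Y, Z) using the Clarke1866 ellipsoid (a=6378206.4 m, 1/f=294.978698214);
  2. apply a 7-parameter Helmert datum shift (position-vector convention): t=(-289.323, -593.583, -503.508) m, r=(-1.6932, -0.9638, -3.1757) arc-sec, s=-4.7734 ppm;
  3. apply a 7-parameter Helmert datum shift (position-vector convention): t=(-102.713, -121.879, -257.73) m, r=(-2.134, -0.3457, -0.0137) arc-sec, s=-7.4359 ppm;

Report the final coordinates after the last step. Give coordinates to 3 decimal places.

X=6168132.888 m, Y=-505471.608 m, Z=1537277.864 m

start: φ=14.046544°, λ=-4.677329°, h=520.332 m
→ ECEF (a=6378206.400, f=1/294.978698214): X=6168617.8035, Y=-504695.4622, Z=1538009.3439
→ Helmert 7p (PV): X=6168284.0783, Y=-505368.9838, Z=1537531.4609
→ Helmert 7p (PV): X=6168132.8881, Y=-505471.6076, Z=1537277.8644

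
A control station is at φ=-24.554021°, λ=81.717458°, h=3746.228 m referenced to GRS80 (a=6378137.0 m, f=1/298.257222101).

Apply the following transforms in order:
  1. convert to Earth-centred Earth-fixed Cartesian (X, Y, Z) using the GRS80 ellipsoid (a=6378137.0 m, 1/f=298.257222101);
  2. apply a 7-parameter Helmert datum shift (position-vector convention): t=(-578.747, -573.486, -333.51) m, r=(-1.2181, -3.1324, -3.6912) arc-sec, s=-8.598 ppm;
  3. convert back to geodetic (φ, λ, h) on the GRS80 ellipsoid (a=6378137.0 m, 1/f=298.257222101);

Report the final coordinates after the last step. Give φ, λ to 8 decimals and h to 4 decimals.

start: φ=-24.554021°, λ=81.717458°, h=3746.228 m
→ ECEF (a=6378137.000, f=1/298.257222101): X=836687.6010, Y=5747544.5186, Z=-2635777.9845
→ Helmert 7p (PV): X=836244.5415, Y=5746891.0770, Z=-2636110.0679
→ geod (Bowring, a=6378137.000): φ=-24.55941048°, λ=81.72085492°, h=3238.0583 m

φ=-24.55941048°, λ=81.72085492°, h=3238.0583 m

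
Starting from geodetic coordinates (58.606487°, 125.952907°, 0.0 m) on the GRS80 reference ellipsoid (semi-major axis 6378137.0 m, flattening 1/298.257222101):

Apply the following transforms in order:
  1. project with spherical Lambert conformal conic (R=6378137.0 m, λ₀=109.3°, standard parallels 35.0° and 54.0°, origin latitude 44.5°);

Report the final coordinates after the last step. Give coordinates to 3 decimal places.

start: φ=58.606487°, λ=125.952907°, h=0.000 m
→ lcc (R=6378137.0, λ₀=109.3°): E=976921.9792, N=1665140.2176

E=976921.979 m, N=1665140.218 m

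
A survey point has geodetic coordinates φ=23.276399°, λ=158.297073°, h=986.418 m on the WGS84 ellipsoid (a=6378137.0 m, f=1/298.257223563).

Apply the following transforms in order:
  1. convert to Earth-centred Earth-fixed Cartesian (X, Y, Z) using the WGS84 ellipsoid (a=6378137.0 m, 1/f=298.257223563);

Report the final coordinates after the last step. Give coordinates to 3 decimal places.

X=-5447380.988 m, Y=2168098.539 m, Z=2505256.889 m

start: φ=23.276399°, λ=158.297073°, h=986.418 m
→ ECEF (a=6378137.000, f=1/298.257223563): X=-5447380.9877, Y=2168098.5392, Z=2505256.8889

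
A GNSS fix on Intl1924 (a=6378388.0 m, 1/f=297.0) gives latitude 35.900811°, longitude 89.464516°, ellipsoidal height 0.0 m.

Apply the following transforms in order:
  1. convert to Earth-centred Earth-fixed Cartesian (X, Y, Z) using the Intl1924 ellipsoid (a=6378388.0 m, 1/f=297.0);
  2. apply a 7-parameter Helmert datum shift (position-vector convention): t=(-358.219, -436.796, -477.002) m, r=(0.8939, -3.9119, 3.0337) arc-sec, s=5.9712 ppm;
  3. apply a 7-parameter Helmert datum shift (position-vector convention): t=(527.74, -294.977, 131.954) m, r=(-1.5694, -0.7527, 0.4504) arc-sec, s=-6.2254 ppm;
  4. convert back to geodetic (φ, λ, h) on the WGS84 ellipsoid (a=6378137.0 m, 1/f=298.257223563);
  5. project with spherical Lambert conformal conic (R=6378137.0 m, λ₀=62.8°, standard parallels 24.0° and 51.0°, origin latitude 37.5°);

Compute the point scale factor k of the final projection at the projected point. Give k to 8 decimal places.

start: φ=35.900811°, λ=89.464516°, h=0.000 m
→ ECEF (a=6378388.000, f=1/297.0): X=48343.0340, Y=5172462.9882, Z=3719340.7497
→ Helmert 7p (PV): X=47838.4884, Y=5172041.6703, Z=3718909.2897
→ Helmert 7p (PV): X=48341.0660, Y=5171742.8955, Z=3718978.9145
→ geod (Bowring, a=6378137.000): φ=35.90119350°, λ=89.46446325°, h=-575.8102 m
→ into lcc (λ₀=62.8°): φ=35.90119350°, λ−λ₀=26.66446325°
scale k = 0.97286399

0.97286399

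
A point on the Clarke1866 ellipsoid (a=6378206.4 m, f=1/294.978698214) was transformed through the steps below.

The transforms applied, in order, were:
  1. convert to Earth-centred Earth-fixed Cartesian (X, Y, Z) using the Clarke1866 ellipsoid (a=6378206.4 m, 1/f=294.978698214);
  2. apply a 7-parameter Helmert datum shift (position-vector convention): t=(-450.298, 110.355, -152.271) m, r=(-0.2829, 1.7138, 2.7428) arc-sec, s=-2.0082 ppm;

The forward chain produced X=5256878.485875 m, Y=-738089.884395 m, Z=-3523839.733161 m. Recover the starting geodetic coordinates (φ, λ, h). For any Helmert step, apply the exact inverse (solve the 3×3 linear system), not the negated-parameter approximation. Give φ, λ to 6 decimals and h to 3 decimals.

φ=-33.752554°, λ=-7.993515°, h=319.360 m

start: X=5256878.4859, Y=-738089.8844, Z=-3523839.7332 m
→ Helmert⁻¹: X=5257358.8017, Y=-738266.7986, Z=-3523651.8690
→ geod (Bowring, a=6378206.400): φ=-33.75255400°, λ=-7.99351500°, h=319.3600 m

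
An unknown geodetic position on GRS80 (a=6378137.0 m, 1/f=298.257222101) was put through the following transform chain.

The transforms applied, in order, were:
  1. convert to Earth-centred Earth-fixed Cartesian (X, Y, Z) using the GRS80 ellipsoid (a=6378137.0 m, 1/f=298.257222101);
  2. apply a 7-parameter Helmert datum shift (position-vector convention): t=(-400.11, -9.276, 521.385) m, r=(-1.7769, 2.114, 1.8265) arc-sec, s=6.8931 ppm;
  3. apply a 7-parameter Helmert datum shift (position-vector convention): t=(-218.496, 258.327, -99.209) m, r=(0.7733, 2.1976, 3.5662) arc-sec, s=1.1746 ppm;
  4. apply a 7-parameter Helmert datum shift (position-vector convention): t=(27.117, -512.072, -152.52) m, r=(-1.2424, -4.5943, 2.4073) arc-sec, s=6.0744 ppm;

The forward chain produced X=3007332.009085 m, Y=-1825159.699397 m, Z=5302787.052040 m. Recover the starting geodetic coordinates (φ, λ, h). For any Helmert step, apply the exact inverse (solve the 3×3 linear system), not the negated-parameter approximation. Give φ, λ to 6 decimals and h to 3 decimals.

φ=56.612419°, λ=-31.247951°, h=176.032 m

start: X=3007332.0091, Y=-1825159.6994, Z=5302787.0520 m
→ Helmert⁻¹: X=3007383.4428, Y=-1824703.5834, Z=5302829.3834
→ Helmert⁻¹: X=3007510.3538, Y=-1824991.8838, Z=5302961.2484
→ Helmert⁻¹: X=3007819.2249, Y=-1825042.3412, Z=5302418.4184
→ geod (Bowring, a=6378137.000): φ=56.61241900°, λ=-31.24795100°, h=176.0320 m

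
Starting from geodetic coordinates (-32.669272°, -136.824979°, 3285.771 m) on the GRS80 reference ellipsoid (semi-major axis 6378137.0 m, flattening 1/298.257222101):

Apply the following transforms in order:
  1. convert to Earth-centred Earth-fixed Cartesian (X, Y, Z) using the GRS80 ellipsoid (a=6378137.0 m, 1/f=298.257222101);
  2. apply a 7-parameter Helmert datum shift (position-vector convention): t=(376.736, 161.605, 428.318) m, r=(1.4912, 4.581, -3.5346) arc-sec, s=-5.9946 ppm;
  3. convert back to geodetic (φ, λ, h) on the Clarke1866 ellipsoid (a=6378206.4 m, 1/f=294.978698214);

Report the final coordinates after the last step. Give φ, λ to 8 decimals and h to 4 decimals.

start: φ=-32.669272°, λ=-136.824979°, h=3285.771 m
→ ECEF (a=6378137.000, f=1/298.257222101): X=-3921362.1799, Y=-3679188.3584, Z=-3424913.8219
→ Helmert 7p (PV): X=-3921101.0485, Y=-3678912.7408, Z=-3424404.4814
→ geod (Bowring, a=6378206.400): φ=-32.66919751°, λ=-136.82521690°, h=2691.5311 m

φ=-32.66919751°, λ=-136.82521690°, h=2691.5311 m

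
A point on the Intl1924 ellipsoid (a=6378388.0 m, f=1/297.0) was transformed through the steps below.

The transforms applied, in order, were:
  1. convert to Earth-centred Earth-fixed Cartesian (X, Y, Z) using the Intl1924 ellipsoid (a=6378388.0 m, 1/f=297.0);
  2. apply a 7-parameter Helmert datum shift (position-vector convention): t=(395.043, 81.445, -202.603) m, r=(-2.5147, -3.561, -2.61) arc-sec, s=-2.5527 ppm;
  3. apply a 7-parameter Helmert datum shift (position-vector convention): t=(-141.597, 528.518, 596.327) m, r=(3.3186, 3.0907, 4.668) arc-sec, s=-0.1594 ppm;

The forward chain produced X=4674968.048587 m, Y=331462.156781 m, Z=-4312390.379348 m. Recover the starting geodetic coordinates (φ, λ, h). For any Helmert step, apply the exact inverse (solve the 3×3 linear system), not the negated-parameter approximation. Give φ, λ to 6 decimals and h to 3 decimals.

start: X=4674968.0486, Y=331462.1568, Z=-4312390.3793 m
→ Helmert⁻¹: X=4675182.5017, Y=330758.4963, Z=-4312922.6618
→ Helmert⁻¹: X=4674720.7491, Y=330789.6277, Z=-4312807.7405
→ geod (Bowring, a=6378388.000): φ=-42.81535100°, λ=4.04758100°, h=375.9140 m

φ=-42.815351°, λ=4.047581°, h=375.914 m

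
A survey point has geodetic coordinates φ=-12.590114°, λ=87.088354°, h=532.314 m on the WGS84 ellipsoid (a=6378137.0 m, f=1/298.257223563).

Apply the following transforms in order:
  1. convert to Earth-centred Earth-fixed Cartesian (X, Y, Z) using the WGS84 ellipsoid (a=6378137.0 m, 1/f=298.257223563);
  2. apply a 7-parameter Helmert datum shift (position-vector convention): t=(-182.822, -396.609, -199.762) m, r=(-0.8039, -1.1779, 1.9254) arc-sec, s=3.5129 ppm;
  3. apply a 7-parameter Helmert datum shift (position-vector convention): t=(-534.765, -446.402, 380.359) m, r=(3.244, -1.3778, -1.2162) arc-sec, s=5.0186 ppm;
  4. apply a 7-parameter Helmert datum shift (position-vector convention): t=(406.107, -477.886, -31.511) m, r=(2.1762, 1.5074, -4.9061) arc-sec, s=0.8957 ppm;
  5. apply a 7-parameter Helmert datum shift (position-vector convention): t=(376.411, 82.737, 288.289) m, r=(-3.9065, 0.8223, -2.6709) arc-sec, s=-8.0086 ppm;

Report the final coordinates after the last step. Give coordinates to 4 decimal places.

start: φ=-12.590114°, λ=87.088354°, h=532.314 m
→ ECEF (a=6378137.000, f=1/298.257223563): X=316269.7688, Y=6218242.6928, Z=-1381302.1446
→ Helmert 7p (PV): X=316037.9009, Y=6217865.4965, Z=-1381529.1881
→ Helmert 7p (PV): X=315550.6129, Y=6217470.1640, Z=-1381055.8603
→ Helmert 7p (PV): X=316094.7951, Y=6217004.9123, Z=-1381025.3168
→ Helmert 7p (PV): X=316543.6717, Y=6217007.6114, Z=-1380844.9723

X=316543.6717 m, Y=6217007.6114 m, Z=-1380844.9723 m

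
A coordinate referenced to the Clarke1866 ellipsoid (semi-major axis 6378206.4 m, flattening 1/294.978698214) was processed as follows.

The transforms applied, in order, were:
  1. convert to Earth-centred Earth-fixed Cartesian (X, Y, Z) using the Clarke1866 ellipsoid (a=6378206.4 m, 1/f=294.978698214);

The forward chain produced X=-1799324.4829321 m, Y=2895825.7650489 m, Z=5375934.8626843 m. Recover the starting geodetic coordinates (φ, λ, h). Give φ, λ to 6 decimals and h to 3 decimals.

φ=57.793628°, λ=121.854796°, h=3087.135 m

start: X=-1799324.4829, Y=2895825.7650, Z=5375934.8627 m
→ geod (Bowring, a=6378206.400): φ=57.79362800°, λ=121.85479600°, h=3087.1350 m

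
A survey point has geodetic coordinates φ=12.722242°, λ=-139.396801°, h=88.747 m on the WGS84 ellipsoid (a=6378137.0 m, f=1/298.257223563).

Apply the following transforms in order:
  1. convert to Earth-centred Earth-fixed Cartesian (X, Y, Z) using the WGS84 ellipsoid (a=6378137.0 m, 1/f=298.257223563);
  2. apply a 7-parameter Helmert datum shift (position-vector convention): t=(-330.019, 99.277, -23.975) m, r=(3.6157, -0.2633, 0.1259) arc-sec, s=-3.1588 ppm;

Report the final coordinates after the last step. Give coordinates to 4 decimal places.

X=-4724764.0732 m, Y=-4049715.9659 m, Z=1395362.0959 m

start: φ=12.722242°, λ=-139.396801°, h=88.747 m
→ ECEF (a=6378137.000, f=1/298.257223563): X=-4724449.6684, Y=-4049800.6901, Z=1395467.5001
→ Helmert 7p (PV): X=-4724764.0732, Y=-4049715.9659, Z=1395362.0959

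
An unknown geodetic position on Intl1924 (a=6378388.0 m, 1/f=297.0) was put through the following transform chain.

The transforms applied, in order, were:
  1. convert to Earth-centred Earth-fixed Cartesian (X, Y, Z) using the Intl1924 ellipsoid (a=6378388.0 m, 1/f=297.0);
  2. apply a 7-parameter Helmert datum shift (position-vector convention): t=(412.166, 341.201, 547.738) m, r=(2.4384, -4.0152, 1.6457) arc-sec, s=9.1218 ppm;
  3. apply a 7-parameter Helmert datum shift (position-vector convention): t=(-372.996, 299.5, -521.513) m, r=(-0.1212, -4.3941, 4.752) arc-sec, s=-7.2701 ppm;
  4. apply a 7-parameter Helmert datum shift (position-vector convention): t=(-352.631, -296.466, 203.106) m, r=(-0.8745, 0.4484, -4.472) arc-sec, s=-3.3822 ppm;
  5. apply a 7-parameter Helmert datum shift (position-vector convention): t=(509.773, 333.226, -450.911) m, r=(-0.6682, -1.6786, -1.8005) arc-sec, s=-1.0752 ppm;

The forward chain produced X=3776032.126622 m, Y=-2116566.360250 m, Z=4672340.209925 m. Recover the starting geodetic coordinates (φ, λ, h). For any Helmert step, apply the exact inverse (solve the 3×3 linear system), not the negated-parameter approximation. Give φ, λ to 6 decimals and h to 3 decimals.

start: X=3776032.1266, Y=-2116566.3602, Z=4672340.2099 m
→ Helmert⁻¹: X=3775582.9188, Y=-2116884.0425, Z=4672758.5614
→ Helmert⁻¹: X=3775984.0513, Y=-2116532.6789, Z=4672570.4942
→ Helmert⁻¹: X=3776435.2821, Y=-2116937.3173, Z=4673044.2872
→ Helmert⁻¹: X=3776062.7339, Y=-2117234.0970, Z=4672405.4516
→ geod (Bowring, a=6378388.000): φ=47.37649800°, λ=-29.27930000°, h=2865.3570 m

φ=47.376498°, λ=-29.279300°, h=2865.357 m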